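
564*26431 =14907084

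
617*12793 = 7893281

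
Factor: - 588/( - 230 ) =2^1*3^1*5^(-1 )*7^2*23^ (  -  1) = 294/115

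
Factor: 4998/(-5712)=-2^( - 3)*7^1 = - 7/8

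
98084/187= 524 + 96/187 = 524.51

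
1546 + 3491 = 5037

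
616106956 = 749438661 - 133331705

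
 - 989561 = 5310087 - 6299648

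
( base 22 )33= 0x45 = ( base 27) 2f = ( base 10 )69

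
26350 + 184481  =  210831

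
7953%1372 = 1093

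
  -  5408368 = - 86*62888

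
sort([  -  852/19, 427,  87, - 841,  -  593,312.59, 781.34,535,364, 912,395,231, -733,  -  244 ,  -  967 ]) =[- 967, - 841,  -  733,  -  593,- 244, - 852/19,87 , 231,312.59, 364,395,427 , 535,  781.34,912]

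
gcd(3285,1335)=15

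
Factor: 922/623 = 2^1*7^( - 1) * 89^(-1)*461^1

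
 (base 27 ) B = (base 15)B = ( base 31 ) B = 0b1011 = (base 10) 11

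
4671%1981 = 709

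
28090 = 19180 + 8910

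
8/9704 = 1/1213= 0.00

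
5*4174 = 20870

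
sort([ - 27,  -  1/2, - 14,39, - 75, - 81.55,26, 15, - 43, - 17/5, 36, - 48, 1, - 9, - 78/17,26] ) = [  -  81.55, - 75, - 48, - 43, - 27, - 14, - 9, - 78/17, - 17/5, - 1/2 , 1,15, 26, 26, 36, 39] 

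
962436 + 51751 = 1014187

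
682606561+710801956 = 1393408517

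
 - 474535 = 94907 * ( - 5)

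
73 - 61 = 12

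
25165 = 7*3595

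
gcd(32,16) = 16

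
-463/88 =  - 463/88= - 5.26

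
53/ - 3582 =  - 1  +  3529/3582 = - 0.01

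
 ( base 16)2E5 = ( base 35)L6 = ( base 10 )741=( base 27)10c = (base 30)OL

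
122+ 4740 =4862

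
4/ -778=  - 2/389 =- 0.01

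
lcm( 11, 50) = 550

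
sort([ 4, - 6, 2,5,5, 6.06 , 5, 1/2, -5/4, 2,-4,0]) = [  -  6,  -  4,-5/4,0,1/2,2 , 2, 4, 5, 5,5, 6.06]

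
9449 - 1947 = 7502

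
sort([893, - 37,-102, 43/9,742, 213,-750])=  [  -  750, - 102, -37, 43/9,213,742,893]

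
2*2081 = 4162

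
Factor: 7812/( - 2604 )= - 3^1=- 3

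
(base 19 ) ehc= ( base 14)1D6D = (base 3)21101121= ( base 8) 12415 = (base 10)5389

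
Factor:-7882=-2^1*7^1*563^1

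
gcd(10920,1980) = 60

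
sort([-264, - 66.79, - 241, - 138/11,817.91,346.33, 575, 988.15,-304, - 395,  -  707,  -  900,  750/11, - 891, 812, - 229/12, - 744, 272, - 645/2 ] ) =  [ - 900, - 891, - 744,  -  707, - 395,  -  645/2 ,- 304, - 264, - 241, - 66.79, - 229/12, - 138/11,750/11, 272,  346.33,575, 812, 817.91,988.15 ] 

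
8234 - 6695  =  1539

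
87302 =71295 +16007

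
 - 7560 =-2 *3780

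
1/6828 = 1/6828 = 0.00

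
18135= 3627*5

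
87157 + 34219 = 121376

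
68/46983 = 68/46983 = 0.00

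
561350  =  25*22454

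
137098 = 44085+93013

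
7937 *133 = 1055621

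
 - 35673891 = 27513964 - 63187855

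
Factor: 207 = 3^2*23^1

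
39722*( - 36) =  - 1429992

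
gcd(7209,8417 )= 1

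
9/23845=9/23845=0.00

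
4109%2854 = 1255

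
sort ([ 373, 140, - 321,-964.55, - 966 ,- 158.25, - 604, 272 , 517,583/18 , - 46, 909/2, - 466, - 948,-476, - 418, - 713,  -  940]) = [ - 966, - 964.55, - 948, - 940, - 713,-604, - 476, -466, - 418,-321 ,- 158.25, - 46,583/18, 140, 272, 373, 909/2,517 ] 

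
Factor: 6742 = 2^1*3371^1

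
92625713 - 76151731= 16473982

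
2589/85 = 30 + 39/85=30.46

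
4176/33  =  126+6/11 = 126.55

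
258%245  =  13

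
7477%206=61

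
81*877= 71037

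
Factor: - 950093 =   -  41^1*23173^1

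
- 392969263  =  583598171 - 976567434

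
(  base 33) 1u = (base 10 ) 63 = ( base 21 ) 30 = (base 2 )111111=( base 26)2B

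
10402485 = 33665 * 309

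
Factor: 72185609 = 101^1 * 229^1*3121^1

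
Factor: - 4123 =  -7^1*19^1 *31^1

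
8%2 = 0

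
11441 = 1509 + 9932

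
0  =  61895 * 0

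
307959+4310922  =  4618881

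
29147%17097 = 12050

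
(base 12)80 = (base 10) 96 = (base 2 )1100000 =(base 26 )3I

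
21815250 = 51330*425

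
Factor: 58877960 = 2^3 * 5^1 *19^1 *77471^1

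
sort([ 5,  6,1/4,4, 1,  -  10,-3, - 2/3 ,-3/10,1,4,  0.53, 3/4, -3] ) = [ -10 , - 3 , - 3, - 2/3, -3/10, 1/4,0.53, 3/4,1, 1, 4,4 , 5,6] 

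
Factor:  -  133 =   -  7^1*19^1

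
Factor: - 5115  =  - 3^1 * 5^1 * 11^1 * 31^1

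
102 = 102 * 1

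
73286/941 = 73286/941 = 77.88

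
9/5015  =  9/5015=0.00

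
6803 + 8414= 15217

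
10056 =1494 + 8562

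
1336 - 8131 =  - 6795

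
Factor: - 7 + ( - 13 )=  - 20 = -2^2*5^1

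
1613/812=1+801/812 = 1.99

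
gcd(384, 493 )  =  1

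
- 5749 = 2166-7915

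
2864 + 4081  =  6945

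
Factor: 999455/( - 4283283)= - 3^( - 1)*5^1*47^1*281^( -1)*4253^1*5081^( - 1)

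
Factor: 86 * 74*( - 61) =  - 2^2*37^1 * 43^1*61^1 = - 388204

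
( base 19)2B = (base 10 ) 49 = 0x31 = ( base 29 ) 1K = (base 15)34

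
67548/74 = 912 +30/37 = 912.81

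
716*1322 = 946552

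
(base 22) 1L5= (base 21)236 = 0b1110110111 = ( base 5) 12301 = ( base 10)951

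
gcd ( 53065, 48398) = 1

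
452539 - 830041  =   - 377502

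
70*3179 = 222530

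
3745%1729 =287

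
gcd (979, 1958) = 979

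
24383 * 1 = 24383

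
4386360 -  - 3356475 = 7742835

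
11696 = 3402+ 8294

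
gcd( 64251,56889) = 9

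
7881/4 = 1970 + 1/4 = 1970.25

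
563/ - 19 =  - 563/19= -  29.63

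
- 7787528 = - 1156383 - 6631145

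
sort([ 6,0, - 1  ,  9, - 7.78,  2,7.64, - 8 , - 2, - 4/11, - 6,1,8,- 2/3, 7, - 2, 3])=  [ - 8, - 7.78 ,- 6,-2, - 2, - 1, - 2/3, - 4/11,  0,1,2,3,6,7,  7.64,  8,9]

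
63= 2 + 61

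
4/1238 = 2/619=0.00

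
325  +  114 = 439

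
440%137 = 29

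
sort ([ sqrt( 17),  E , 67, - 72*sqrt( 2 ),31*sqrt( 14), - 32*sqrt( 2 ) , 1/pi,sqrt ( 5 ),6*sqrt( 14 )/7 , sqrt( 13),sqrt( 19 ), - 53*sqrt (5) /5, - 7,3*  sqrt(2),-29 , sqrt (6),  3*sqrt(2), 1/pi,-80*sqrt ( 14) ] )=[ - 80*sqrt( 14), - 72*sqrt( 2 ) , -32*sqrt( 2), - 29,-53*sqrt ( 5) /5, - 7, 1/pi , 1/pi, sqrt (5), sqrt(6) , E, 6*sqrt( 14) /7, sqrt( 13 ) , sqrt (17 ),3 *sqrt(2 ),3*sqrt ( 2 ), sqrt( 19),67 , 31*sqrt(14)]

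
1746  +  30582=32328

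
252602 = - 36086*(- 7) 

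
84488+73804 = 158292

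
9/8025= 3/2675  =  0.00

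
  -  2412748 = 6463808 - 8876556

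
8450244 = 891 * 9484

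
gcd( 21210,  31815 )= 10605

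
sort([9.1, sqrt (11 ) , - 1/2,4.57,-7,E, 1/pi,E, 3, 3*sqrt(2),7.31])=[ - 7, - 1/2, 1/pi, E,E, 3,sqrt( 11), 3 * sqrt( 2 ),4.57,7.31,9.1]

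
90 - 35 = 55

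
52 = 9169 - 9117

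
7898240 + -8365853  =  -467613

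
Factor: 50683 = 50683^1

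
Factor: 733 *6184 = 4532872 = 2^3*733^1*773^1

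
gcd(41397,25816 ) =1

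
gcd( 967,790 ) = 1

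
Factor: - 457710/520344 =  - 2^( - 2)*3^( - 3)*5^1*19^1 = - 95/108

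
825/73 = 11 + 22/73 = 11.30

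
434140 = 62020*7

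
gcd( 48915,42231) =3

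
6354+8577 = 14931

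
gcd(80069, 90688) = 1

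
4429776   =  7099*624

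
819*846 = 692874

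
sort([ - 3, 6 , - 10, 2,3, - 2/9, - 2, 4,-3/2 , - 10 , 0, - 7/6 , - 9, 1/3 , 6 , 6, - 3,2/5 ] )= [ - 10, - 10,  -  9,  -  3,- 3,- 2, - 3/2, - 7/6, - 2/9, 0, 1/3, 2/5,2, 3,  4 , 6,6 , 6 ]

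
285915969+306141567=592057536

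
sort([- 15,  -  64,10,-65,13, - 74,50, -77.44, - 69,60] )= [ - 77.44, - 74,-69, - 65 , -64, - 15 , 10, 13,50,60] 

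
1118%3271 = 1118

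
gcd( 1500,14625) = 375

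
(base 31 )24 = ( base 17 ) 3F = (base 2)1000010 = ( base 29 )28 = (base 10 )66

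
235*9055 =2127925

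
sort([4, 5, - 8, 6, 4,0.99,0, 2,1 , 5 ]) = [ - 8,0,0.99 , 1,2,4, 4,5,  5,6]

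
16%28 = 16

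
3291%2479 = 812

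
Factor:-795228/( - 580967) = 2^2*3^1*7^1*47^( - 2 )*263^( - 1) * 9467^1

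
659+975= 1634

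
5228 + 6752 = 11980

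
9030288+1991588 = 11021876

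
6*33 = 198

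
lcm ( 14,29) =406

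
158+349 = 507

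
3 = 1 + 2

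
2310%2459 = 2310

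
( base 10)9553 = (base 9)14084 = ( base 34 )88x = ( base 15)2c6d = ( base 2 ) 10010101010001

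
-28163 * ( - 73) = 2055899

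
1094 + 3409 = 4503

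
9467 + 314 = 9781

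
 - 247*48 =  - 11856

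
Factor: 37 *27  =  3^3*37^1  =  999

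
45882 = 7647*6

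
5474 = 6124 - 650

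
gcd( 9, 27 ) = 9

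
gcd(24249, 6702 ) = 3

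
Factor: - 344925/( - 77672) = 2^( - 3)*3^3*5^2*19^( - 1) = 675/152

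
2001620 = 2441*820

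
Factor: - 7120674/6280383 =  -  2^1 * 3^1 * 11^1*31^( - 1)*35963^1*67531^( - 1 ) = - 2373558/2093461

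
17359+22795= 40154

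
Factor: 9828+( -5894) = 2^1*7^1 * 281^1 = 3934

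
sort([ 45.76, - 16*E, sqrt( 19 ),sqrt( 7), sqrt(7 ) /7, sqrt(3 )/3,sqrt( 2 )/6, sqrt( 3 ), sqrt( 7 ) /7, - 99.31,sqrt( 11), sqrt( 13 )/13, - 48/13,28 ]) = [ - 99.31, - 16*E , - 48/13, sqrt(2)/6,  sqrt(13)/13, sqrt(7)/7,sqrt(  7 ) /7, sqrt(3) /3 , sqrt( 3),sqrt(7),  sqrt( 11), sqrt ( 19),28,45.76] 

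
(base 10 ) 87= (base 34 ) 2j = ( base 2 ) 1010111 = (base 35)2H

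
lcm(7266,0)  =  0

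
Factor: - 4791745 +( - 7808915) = -12600660= - 2^2*3^1*5^1 *210011^1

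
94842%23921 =23079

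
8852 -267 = 8585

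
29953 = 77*389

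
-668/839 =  - 668/839= - 0.80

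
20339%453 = 407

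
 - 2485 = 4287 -6772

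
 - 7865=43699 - 51564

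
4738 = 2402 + 2336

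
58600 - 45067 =13533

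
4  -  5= -1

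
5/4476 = 5/4476 = 0.00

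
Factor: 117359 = 11^1*47^1 * 227^1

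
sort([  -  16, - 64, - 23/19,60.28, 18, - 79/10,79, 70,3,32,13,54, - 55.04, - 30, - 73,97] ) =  [ - 73, - 64,  -  55.04,-30, - 16, - 79/10, - 23/19,3 , 13, 18,32,54  ,  60.28, 70,  79,97 ] 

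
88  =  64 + 24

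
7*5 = 35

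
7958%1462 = 648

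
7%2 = 1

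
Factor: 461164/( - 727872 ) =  - 2^( - 4 )*3^( - 1)*11^1*17^(- 1)*47^1 = - 517/816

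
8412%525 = 12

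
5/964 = 5/964 = 0.01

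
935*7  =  6545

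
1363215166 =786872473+576342693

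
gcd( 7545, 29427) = 3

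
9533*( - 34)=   -  324122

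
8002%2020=1942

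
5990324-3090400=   2899924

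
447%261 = 186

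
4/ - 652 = - 1+162/163  =  -  0.01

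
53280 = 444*120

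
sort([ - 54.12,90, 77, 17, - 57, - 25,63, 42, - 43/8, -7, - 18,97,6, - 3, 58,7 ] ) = [ - 57,  -  54.12, - 25, - 18, - 7 ,-43/8, - 3, 6,  7,17,42, 58,63,77,90,97]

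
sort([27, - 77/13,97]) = [-77/13 , 27,97 ] 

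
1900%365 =75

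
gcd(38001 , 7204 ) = 1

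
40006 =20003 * 2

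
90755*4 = 363020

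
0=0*7353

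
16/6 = 2 + 2/3   =  2.67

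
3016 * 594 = 1791504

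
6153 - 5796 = 357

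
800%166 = 136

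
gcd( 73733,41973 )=1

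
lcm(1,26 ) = 26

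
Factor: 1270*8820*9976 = 2^6 * 3^2*5^2*7^2*29^1*43^1 * 127^1 = 111745166400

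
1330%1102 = 228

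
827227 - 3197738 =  - 2370511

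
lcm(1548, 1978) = 35604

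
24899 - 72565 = -47666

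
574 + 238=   812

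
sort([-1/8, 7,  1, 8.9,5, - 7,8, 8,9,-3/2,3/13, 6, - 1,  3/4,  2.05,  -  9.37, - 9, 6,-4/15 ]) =[ - 9.37,-9,-7, - 3/2  ,-1, -4/15,-1/8, 3/13, 3/4 , 1,  2.05, 5,  6, 6,7,8, 8,  8.9,9] 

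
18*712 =12816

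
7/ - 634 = - 7/634 = -0.01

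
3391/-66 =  - 3391/66 = - 51.38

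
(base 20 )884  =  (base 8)6444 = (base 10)3364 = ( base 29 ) 400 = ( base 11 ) 2589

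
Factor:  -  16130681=- 7^1*521^1*4423^1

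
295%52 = 35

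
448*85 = 38080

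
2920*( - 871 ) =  - 2543320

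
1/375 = 1/375 = 0.00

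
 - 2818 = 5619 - 8437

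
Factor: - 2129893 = -1103^1*1931^1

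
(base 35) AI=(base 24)f8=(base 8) 560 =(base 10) 368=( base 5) 2433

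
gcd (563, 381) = 1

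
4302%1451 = 1400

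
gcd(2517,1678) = 839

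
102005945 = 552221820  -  450215875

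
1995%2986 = 1995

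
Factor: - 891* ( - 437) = 3^4*11^1*19^1*23^1 = 389367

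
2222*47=104434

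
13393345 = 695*19271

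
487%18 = 1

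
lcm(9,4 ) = 36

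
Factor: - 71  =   - 71^1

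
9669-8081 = 1588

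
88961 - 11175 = 77786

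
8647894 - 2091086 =6556808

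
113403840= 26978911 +86424929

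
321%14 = 13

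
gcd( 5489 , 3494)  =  1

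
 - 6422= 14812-21234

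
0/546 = 0 =0.00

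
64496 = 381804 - 317308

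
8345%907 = 182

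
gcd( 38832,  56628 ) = 12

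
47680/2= 23840 = 23840.00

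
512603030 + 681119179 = 1193722209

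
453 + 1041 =1494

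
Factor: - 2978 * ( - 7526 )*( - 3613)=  - 2^2 * 53^1*71^1*1489^1*3613^1  =  - 80976102364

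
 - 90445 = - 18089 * 5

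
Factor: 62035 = 5^1*19^1*653^1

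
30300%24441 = 5859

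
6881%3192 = 497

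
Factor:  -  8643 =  - 3^1 * 43^1*67^1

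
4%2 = 0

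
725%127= 90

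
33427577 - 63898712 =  - 30471135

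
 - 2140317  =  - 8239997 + 6099680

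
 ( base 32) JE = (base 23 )141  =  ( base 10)622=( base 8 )1156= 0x26e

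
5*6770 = 33850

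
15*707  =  10605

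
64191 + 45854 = 110045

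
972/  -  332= - 3 + 6/83 = - 2.93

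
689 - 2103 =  - 1414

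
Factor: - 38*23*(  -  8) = 6992 = 2^4*19^1*23^1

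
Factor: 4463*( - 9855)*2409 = -3^4*5^1*11^1*73^2*4463^1=-105954721785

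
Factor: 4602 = 2^1*3^1*13^1 * 59^1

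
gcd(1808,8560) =16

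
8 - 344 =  - 336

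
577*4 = 2308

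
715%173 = 23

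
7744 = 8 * 968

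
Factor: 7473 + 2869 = 10342  =  2^1*5171^1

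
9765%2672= 1749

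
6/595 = 6/595 = 0.01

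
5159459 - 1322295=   3837164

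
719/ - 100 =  - 719/100= - 7.19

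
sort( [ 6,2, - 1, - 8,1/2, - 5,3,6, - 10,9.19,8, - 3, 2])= [ - 10, - 8  , - 5, - 3, - 1,1/2,2  ,  2,3,6, 6,8,9.19 ]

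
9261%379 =165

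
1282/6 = 213 + 2/3 = 213.67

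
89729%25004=14717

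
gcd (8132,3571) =1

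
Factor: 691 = 691^1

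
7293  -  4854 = 2439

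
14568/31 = 14568/31= 469.94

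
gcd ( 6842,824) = 2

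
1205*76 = 91580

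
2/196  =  1/98  =  0.01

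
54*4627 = 249858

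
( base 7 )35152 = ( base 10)9004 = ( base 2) 10001100101100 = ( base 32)8PC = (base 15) 2A04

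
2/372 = 1/186 = 0.01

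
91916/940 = 22979/235 = 97.78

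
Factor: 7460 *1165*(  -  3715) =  - 2^2*5^3*233^1*373^1*743^1 = -32286693500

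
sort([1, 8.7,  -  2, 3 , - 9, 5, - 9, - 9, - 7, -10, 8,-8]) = [ - 10,- 9, - 9, - 9,  -  8, - 7, - 2,1, 3, 5 , 8  ,  8.7]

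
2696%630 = 176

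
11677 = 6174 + 5503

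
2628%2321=307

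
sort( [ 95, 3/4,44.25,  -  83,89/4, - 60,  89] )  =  [  -  83, - 60, 3/4, 89/4,44.25,  89, 95 ]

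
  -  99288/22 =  - 4514+10/11 =- 4513.09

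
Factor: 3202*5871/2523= 2^1 * 19^1*29^( - 2 )* 103^1*1601^1 = 6266314/841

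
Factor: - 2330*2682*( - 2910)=18184764600 = 2^3*3^3*5^2*97^1*149^1 * 233^1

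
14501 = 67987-53486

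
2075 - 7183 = -5108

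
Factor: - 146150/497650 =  - 79/269 = - 79^1 * 269^( - 1) 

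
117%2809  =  117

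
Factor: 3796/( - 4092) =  - 949/1023 = -3^( - 1)*11^( - 1 )*  13^1*31^( -1) * 73^1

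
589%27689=589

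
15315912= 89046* 172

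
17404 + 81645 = 99049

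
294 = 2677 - 2383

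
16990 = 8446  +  8544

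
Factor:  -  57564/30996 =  - 7^(-1)*13^1 = -13/7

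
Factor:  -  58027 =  - 58027^1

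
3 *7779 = 23337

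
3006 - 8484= - 5478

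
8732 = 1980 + 6752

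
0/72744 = 0 = 0.00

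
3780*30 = 113400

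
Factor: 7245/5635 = 3^2*7^(-1) = 9/7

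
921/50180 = 921/50180 = 0.02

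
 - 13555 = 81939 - 95494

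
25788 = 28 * 921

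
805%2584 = 805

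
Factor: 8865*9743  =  86371695 =3^2*5^1*197^1*9743^1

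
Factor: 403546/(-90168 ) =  - 2^(- 2 )*3^ ( - 1)*11^1*17^( - 1)*83^1 = - 913/204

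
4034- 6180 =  - 2146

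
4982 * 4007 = 19962874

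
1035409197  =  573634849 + 461774348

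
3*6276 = 18828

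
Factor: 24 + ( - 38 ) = - 2^1*7^1 = - 14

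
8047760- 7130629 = 917131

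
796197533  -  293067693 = 503129840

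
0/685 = 0=0.00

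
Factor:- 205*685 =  - 140425  =  -  5^2*41^1*137^1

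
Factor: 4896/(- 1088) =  -2^( - 1)* 3^2 = -  9/2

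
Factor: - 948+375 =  - 573 = - 3^1 *191^1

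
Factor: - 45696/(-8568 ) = 2^4 * 3^( - 1) = 16/3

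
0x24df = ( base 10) 9439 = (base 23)hj9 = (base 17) 1FB4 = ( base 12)5567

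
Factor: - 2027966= - 2^1*43^1 * 23581^1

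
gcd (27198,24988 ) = 2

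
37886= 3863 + 34023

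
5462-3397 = 2065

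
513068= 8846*58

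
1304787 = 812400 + 492387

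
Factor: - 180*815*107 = -15696900=-  2^2*3^2*5^2*107^1 * 163^1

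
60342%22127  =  16088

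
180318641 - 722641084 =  - 542322443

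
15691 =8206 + 7485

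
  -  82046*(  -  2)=164092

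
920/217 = 4 + 52/217 = 4.24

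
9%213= 9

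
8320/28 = 2080/7 = 297.14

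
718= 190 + 528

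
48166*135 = 6502410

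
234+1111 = 1345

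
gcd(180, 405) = 45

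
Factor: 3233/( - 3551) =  - 61^1 * 67^( - 1) = -  61/67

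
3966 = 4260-294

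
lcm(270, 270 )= 270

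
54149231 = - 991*( - 54641)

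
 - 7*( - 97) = 679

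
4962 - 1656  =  3306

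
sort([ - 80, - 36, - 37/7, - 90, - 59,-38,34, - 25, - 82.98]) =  [ - 90, - 82.98, - 80, - 59, - 38,  -  36, - 25, - 37/7, 34]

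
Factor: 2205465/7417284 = 735155/2472428 = 2^(- 2)*5^1*7^( - 1 )*88301^( -1) * 147031^1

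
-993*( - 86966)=86357238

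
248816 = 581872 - 333056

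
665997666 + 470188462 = 1136186128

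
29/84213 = 29/84213 = 0.00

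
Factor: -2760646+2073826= -2^2*3^1*5^1*11447^1= - 686820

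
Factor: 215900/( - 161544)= - 2^(-1) * 3^(- 1)*5^2*17^1*53^( - 1) = -  425/318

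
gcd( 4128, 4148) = 4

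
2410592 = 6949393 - 4538801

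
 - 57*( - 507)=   28899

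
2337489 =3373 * 693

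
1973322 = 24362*81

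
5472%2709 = 54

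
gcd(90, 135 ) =45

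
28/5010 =14/2505 = 0.01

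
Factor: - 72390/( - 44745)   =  2^1*127^1*157^( -1 ) = 254/157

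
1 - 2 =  - 1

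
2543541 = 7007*363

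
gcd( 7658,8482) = 2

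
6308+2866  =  9174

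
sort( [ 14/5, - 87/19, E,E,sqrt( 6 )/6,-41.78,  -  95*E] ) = [ - 95*E, - 41.78,-87/19,sqrt( 6 )/6, E,E,14/5 ] 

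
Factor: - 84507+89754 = 3^2*11^1*53^1 = 5247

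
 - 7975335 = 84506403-92481738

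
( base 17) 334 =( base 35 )QC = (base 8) 1632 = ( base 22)1jk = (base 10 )922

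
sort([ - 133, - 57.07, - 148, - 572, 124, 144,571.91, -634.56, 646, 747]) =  [ - 634.56, - 572,  -  148  ,-133,- 57.07, 124,  144,  571.91 , 646,747] 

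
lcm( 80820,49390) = 889020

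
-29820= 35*(-852)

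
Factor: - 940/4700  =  -1/5=- 5^( - 1) 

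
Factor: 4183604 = 2^2*71^1*14731^1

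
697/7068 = 697/7068 = 0.10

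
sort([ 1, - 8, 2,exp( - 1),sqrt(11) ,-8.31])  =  [ - 8.31, - 8 , exp( - 1) , 1 , 2,sqrt( 11)]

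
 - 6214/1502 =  - 3107/751 = - 4.14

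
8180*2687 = 21979660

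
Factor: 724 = 2^2*181^1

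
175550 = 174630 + 920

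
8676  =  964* 9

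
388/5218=194/2609 =0.07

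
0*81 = 0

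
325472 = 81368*4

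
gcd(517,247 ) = 1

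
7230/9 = 2410/3 = 803.33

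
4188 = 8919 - 4731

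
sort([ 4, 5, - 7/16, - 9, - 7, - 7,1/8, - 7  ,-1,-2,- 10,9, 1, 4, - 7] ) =[ - 10, - 9, - 7,  -  7, - 7, - 7, - 2, - 1,  -  7/16,1/8,1,4,4, 5, 9 ]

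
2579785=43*59995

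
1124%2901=1124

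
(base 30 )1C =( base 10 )42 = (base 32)1A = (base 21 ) 20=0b101010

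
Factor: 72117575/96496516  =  2^( - 2 ) * 5^2*19^( -1)*557^1 *5179^1  *  1269691^( - 1)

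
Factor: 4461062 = 2^1 * 2230531^1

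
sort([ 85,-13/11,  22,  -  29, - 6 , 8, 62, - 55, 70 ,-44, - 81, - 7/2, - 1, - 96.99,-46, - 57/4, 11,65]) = [-96.99, - 81, - 55, -46, - 44,-29, - 57/4, - 6, - 7/2, - 13/11, - 1, 8, 11, 22, 62, 65, 70 , 85]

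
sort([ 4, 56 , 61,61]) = [ 4, 56,61, 61]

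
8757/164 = 53+65/164  =  53.40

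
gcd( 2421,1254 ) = 3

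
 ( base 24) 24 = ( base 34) 1I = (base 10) 52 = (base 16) 34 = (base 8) 64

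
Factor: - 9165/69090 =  - 13/98 = -2^(-1 ) * 7^(-2)*13^1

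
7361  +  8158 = 15519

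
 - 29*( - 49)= 1421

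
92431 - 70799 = 21632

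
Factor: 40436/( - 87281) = - 2^2*11^1 * 919^1*87281^ ( - 1 ) 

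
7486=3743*2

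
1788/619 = 2+ 550/619 = 2.89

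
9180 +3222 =12402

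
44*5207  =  229108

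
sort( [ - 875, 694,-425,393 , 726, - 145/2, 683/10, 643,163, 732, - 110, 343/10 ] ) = [-875,-425  ,-110, - 145/2,343/10,683/10, 163, 393,643, 694 , 726,732]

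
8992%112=32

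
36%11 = 3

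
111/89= 111/89= 1.25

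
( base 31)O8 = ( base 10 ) 752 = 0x2F0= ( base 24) 178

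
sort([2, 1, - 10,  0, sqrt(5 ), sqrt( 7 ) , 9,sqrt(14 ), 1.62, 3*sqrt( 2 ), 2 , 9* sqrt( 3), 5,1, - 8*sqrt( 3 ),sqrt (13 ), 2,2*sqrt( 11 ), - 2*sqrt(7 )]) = [  -  8 * sqrt(3), - 10, - 2*sqrt(7 ), 0, 1, 1,1.62, 2,2,2,  sqrt( 5 ), sqrt( 7),sqrt(13 ) , sqrt(14),3*sqrt( 2 ),5, 2*sqrt( 11), 9, 9*sqrt( 3 ) ]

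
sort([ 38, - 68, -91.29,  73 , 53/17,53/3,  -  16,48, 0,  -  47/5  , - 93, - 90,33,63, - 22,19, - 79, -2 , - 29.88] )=[-93, - 91.29 , - 90, - 79, - 68, - 29.88, - 22, - 16,-47/5, - 2,0,53/17,53/3,19, 33,38,48,63,73]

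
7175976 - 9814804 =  - 2638828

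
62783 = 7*8969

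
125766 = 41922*3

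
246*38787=9541602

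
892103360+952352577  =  1844455937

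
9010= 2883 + 6127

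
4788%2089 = 610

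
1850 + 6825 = 8675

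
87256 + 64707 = 151963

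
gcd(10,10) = 10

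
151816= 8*18977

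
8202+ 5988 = 14190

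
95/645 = 19/129= 0.15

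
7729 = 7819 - 90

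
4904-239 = 4665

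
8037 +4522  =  12559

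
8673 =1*8673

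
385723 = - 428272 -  - 813995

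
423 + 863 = 1286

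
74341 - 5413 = 68928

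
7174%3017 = 1140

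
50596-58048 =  - 7452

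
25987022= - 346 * (-75107)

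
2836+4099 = 6935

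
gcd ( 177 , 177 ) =177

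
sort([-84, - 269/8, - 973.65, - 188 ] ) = [ - 973.65, - 188,-84,-269/8]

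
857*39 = 33423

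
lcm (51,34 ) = 102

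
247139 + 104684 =351823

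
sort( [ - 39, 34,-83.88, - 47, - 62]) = [  -  83.88,  -  62,  -  47, - 39, 34] 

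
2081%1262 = 819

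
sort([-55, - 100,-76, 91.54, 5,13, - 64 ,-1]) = [ - 100,  -  76, - 64, -55, - 1,5, 13,91.54]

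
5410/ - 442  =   - 2705/221=- 12.24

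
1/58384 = 1/58384 = 0.00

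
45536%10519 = 3460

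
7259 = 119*61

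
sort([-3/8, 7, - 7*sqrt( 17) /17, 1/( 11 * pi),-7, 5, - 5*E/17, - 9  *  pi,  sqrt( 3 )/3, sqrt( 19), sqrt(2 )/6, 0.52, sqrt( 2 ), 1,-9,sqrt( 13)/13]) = [ - 9*pi,  -  9,-7,-7*sqrt ( 17) /17,-5*E/17, - 3/8, 1/( 11*pi),sqrt( 2 ) /6, sqrt( 13)/13, 0.52, sqrt (3)/3 , 1, sqrt( 2), sqrt( 19), 5, 7 ] 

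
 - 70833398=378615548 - 449448946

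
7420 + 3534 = 10954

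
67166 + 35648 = 102814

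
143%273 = 143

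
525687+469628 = 995315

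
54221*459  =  24887439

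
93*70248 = 6533064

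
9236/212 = 2309/53 = 43.57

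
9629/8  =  1203+5/8 = 1203.62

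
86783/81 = 86783/81 = 1071.40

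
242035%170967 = 71068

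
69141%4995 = 4206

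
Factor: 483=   3^1*7^1*23^1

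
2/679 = 2/679= 0.00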